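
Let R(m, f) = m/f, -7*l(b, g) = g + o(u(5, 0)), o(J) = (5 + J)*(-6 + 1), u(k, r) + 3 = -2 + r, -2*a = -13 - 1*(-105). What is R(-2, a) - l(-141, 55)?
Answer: 1272/161 ≈ 7.9006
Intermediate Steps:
a = -46 (a = -(-13 - 1*(-105))/2 = -(-13 + 105)/2 = -½*92 = -46)
u(k, r) = -5 + r (u(k, r) = -3 + (-2 + r) = -5 + r)
o(J) = -25 - 5*J (o(J) = (5 + J)*(-5) = -25 - 5*J)
l(b, g) = -g/7 (l(b, g) = -(g + (-25 - 5*(-5 + 0)))/7 = -(g + (-25 - 5*(-5)))/7 = -(g + (-25 + 25))/7 = -(g + 0)/7 = -g/7)
R(-2, a) - l(-141, 55) = -2/(-46) - (-1)*55/7 = -2*(-1/46) - 1*(-55/7) = 1/23 + 55/7 = 1272/161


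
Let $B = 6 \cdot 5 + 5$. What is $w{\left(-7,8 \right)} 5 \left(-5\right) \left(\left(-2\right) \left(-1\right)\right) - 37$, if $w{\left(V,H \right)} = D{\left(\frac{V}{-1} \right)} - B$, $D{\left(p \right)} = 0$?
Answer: $1713$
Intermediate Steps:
$B = 35$ ($B = 30 + 5 = 35$)
$w{\left(V,H \right)} = -35$ ($w{\left(V,H \right)} = 0 - 35 = -35$)
$w{\left(-7,8 \right)} 5 \left(-5\right) \left(\left(-2\right) \left(-1\right)\right) - 37 = - 35 \cdot 5 \left(-5\right) \left(\left(-2\right) \left(-1\right)\right) - 37 = - 35 \left(\left(-25\right) 2\right) - 37 = \left(-35\right) \left(-50\right) - 37 = 1750 - 37 = 1713$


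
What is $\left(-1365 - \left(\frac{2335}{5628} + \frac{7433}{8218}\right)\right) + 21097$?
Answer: $\frac{9311855263}{471948} \approx 19731.0$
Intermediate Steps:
$\left(-1365 - \left(\frac{2335}{5628} + \frac{7433}{8218}\right)\right) + 21097 = \left(-1365 - \frac{622673}{471948}\right) + 21097 = - \frac{644831693}{471948} + 21097 = \frac{9311855263}{471948}$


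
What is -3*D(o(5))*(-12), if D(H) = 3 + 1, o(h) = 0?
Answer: 144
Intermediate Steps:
D(H) = 4
-3*D(o(5))*(-12) = -3*4*(-12) = -12*(-12) = 144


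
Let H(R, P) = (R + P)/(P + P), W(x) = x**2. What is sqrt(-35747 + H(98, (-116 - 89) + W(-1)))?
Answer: I*sqrt(371909085)/102 ≈ 189.07*I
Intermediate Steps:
H(R, P) = (P + R)/(2*P) (H(R, P) = (P + R)/((2*P)) = (P + R)*(1/(2*P)) = (P + R)/(2*P))
sqrt(-35747 + H(98, (-116 - 89) + W(-1))) = sqrt(-35747 + (((-116 - 89) + (-1)**2) + 98)/(2*((-116 - 89) + (-1)**2))) = sqrt(-35747 + ((-205 + 1) + 98)/(2*(-205 + 1))) = sqrt(-35747 + (1/2)*(-204 + 98)/(-204)) = sqrt(-35747 + (1/2)*(-1/204)*(-106)) = sqrt(-35747 + 53/204) = sqrt(-7292335/204) = I*sqrt(371909085)/102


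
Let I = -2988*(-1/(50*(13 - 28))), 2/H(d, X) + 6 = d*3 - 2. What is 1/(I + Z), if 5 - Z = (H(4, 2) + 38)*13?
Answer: -250/124871 ≈ -0.0020021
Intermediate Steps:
H(d, X) = 2/(-8 + 3*d) (H(d, X) = 2/(-6 + (d*3 - 2)) = 2/(-6 + (3*d - 2)) = 2/(-6 + (-2 + 3*d)) = 2/(-8 + 3*d))
I = -498/125 (I = -2988/((-50*(-15))) = -2988/750 = -2988*1/750 = -498/125 ≈ -3.9840)
Z = -991/2 (Z = 5 - (2/(-8 + 3*4) + 38)*13 = 5 - (2/(-8 + 12) + 38)*13 = 5 - (2/4 + 38)*13 = 5 - (2*(¼) + 38)*13 = 5 - (½ + 38)*13 = 5 - 77*13/2 = 5 - 1*1001/2 = 5 - 1001/2 = -991/2 ≈ -495.50)
1/(I + Z) = 1/(-498/125 - 991/2) = 1/(-124871/250) = -250/124871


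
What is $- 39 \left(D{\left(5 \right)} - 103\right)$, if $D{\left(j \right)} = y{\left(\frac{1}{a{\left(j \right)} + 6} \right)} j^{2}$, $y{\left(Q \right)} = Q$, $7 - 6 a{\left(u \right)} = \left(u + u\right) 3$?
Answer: $3567$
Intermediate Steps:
$a{\left(u \right)} = \frac{7}{6} - u$ ($a{\left(u \right)} = \frac{7}{6} - \frac{\left(u + u\right) 3}{6} = \frac{7}{6} - \frac{2 u 3}{6} = \frac{7}{6} - \frac{6 u}{6} = \frac{7}{6} - u$)
$D{\left(j \right)} = \frac{j^{2}}{\frac{43}{6} - j}$ ($D{\left(j \right)} = \frac{j^{2}}{\left(\frac{7}{6} - j\right) + 6} = \frac{j^{2}}{\frac{43}{6} - j}$)
$- 39 \left(D{\left(5 \right)} - 103\right) = - 39 \left(- \frac{6 \cdot 5^{2}}{-43 + 6 \cdot 5} - 103\right) = - 39 \left(\left(-6\right) 25 \frac{1}{-43 + 30} - 103\right) = - 39 \left(\left(-6\right) 25 \frac{1}{-13} - 103\right) = - 39 \left(\left(-6\right) 25 \left(- \frac{1}{13}\right) - 103\right) = - 39 \left(\frac{150}{13} - 103\right) = \left(-39\right) \left(- \frac{1189}{13}\right) = 3567$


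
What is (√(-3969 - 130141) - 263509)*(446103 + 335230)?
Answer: -205888277497 + 781333*I*√134110 ≈ -2.0589e+11 + 2.8613e+8*I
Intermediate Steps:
(√(-3969 - 130141) - 263509)*(446103 + 335230) = (√(-134110) - 263509)*781333 = (I*√134110 - 263509)*781333 = (-263509 + I*√134110)*781333 = -205888277497 + 781333*I*√134110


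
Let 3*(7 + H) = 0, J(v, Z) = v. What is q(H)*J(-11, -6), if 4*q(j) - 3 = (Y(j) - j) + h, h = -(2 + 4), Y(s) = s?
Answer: 33/4 ≈ 8.2500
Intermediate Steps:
H = -7 (H = -7 + (⅓)*0 = -7 + 0 = -7)
h = -6 (h = -1*6 = -6)
q(j) = -¾ (q(j) = ¾ + ((j - j) - 6)/4 = ¾ + (0 - 6)/4 = ¾ + (¼)*(-6) = ¾ - 3/2 = -¾)
q(H)*J(-11, -6) = -¾*(-11) = 33/4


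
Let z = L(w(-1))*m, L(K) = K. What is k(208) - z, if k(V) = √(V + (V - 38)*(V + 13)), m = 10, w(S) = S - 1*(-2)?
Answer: -10 + √37778 ≈ 184.37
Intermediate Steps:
w(S) = 2 + S (w(S) = S + 2 = 2 + S)
z = 10 (z = (2 - 1)*10 = 1*10 = 10)
k(V) = √(V + (-38 + V)*(13 + V))
k(208) - z = √(-494 + 208² - 24*208) - 1*10 = √(-494 + 43264 - 4992) - 10 = √37778 - 10 = -10 + √37778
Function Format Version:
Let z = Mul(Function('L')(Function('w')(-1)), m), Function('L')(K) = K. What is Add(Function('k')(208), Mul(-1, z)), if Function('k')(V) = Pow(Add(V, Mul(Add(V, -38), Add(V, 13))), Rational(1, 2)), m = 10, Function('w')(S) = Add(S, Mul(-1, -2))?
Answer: Add(-10, Pow(37778, Rational(1, 2))) ≈ 184.37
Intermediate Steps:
Function('w')(S) = Add(2, S) (Function('w')(S) = Add(S, 2) = Add(2, S))
z = 10 (z = Mul(Add(2, -1), 10) = Mul(1, 10) = 10)
Function('k')(V) = Pow(Add(V, Mul(Add(-38, V), Add(13, V))), Rational(1, 2))
Add(Function('k')(208), Mul(-1, z)) = Add(Pow(Add(-494, Pow(208, 2), Mul(-24, 208)), Rational(1, 2)), Mul(-1, 10)) = Add(Pow(Add(-494, 43264, -4992), Rational(1, 2)), -10) = Add(Pow(37778, Rational(1, 2)), -10) = Add(-10, Pow(37778, Rational(1, 2)))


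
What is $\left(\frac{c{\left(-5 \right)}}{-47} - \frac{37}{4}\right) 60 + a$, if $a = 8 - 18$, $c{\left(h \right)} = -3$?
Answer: $- \frac{26375}{47} \approx -561.17$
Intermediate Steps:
$a = -10$ ($a = 8 - 18 = -10$)
$\left(\frac{c{\left(-5 \right)}}{-47} - \frac{37}{4}\right) 60 + a = \left(- \frac{3}{-47} - \frac{37}{4}\right) 60 - 10 = \left(\left(-3\right) \left(- \frac{1}{47}\right) - \frac{37}{4}\right) 60 - 10 = \left(\frac{3}{47} - \frac{37}{4}\right) 60 - 10 = \left(- \frac{1727}{188}\right) 60 - 10 = - \frac{25905}{47} - 10 = - \frac{26375}{47}$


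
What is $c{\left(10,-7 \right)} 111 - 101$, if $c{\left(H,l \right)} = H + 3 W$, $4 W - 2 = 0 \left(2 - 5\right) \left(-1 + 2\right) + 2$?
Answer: $1342$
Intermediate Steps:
$W = 1$ ($W = \frac{1}{2} + \frac{0 \left(2 - 5\right) \left(-1 + 2\right) + 2}{4} = \frac{1}{2} + \frac{0 \left(\left(-3\right) 1\right) + 2}{4} = \frac{1}{2} + \frac{0 \left(-3\right) + 2}{4} = \frac{1}{2} + \frac{0 + 2}{4} = \frac{1}{2} + \frac{1}{4} \cdot 2 = \frac{1}{2} + \frac{1}{2} = 1$)
$c{\left(H,l \right)} = 3 + H$ ($c{\left(H,l \right)} = H + 3 \cdot 1 = H + 3 = 3 + H$)
$c{\left(10,-7 \right)} 111 - 101 = \left(3 + 10\right) 111 - 101 = 13 \cdot 111 - 101 = 1443 - 101 = 1342$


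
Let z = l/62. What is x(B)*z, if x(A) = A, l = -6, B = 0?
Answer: 0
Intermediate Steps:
z = -3/31 (z = -6/62 = -6*1/62 = -3/31 ≈ -0.096774)
x(B)*z = 0*(-3/31) = 0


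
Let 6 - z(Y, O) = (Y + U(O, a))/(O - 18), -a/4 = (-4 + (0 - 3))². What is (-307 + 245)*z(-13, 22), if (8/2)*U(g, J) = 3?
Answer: -4495/8 ≈ -561.88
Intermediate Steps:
a = -196 (a = -4*(-4 + (0 - 3))² = -4*(-4 - 3)² = -4*(-7)² = -4*49 = -196)
U(g, J) = ¾ (U(g, J) = (¼)*3 = ¾)
z(Y, O) = 6 - (¾ + Y)/(-18 + O) (z(Y, O) = 6 - (Y + ¾)/(O - 18) = 6 - (¾ + Y)/(-18 + O))
(-307 + 245)*z(-13, 22) = (-307 + 245)*((-435/4 - 1*(-13) + 6*22)/(-18 + 22)) = -62*(-435/4 + 13 + 132)/4 = -31*145/(2*4) = -62*145/16 = -4495/8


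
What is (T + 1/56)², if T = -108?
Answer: 36566209/3136 ≈ 11660.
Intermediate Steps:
(T + 1/56)² = (-108 + 1/56)² = (-6047/56)² = 36566209/3136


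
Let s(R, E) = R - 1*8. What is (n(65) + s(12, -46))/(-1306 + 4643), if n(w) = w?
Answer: 69/3337 ≈ 0.020677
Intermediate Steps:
s(R, E) = -8 + R (s(R, E) = R - 8 = -8 + R)
(n(65) + s(12, -46))/(-1306 + 4643) = (65 + (-8 + 12))/(-1306 + 4643) = (65 + 4)/3337 = 69*(1/3337) = 69/3337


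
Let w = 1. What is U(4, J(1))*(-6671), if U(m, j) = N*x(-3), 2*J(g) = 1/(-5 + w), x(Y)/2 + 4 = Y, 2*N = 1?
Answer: 46697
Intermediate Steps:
N = ½ (N = (½)*1 = ½ ≈ 0.50000)
x(Y) = -8 + 2*Y
J(g) = -⅛ (J(g) = 1/(2*(-5 + 1)) = (½)/(-4) = (½)*(-¼) = -⅛)
U(m, j) = -7 (U(m, j) = (-8 + 2*(-3))/2 = (-8 - 6)/2 = (½)*(-14) = -7)
U(4, J(1))*(-6671) = -7*(-6671) = 46697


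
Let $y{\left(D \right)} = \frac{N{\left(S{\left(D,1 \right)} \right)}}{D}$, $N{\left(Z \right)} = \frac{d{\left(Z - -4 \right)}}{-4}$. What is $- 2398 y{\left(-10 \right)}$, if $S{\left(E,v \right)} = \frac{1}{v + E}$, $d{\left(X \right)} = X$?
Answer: $- \frac{8393}{36} \approx -233.14$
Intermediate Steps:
$S{\left(E,v \right)} = \frac{1}{E + v}$
$N{\left(Z \right)} = -1 - \frac{Z}{4}$ ($N{\left(Z \right)} = \frac{Z - -4}{-4} = \left(Z + 4\right) \left(- \frac{1}{4}\right) = \left(4 + Z\right) \left(- \frac{1}{4}\right) = -1 - \frac{Z}{4}$)
$y{\left(D \right)} = \frac{-1 - \frac{1}{4 \left(1 + D\right)}}{D}$ ($y{\left(D \right)} = \frac{-1 - \frac{1}{4 \left(D + 1\right)}}{D} = \frac{-1 - \frac{1}{4 \left(1 + D\right)}}{D}$)
$- 2398 y{\left(-10 \right)} = - 2398 \frac{- \frac{5}{4} - -10}{\left(-10\right) \left(1 - 10\right)} = - 2398 \left(- \frac{- \frac{5}{4} + 10}{10 \left(-9\right)}\right) = - 2398 \left(\left(- \frac{1}{10}\right) \left(- \frac{1}{9}\right) \frac{35}{4}\right) = \left(-2398\right) \frac{7}{72} = - \frac{8393}{36}$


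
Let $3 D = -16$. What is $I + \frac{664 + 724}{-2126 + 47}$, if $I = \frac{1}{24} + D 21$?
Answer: $- \frac{1873195}{16632} \approx -112.63$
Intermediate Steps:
$D = - \frac{16}{3}$ ($D = \frac{1}{3} \left(-16\right) = - \frac{16}{3} \approx -5.3333$)
$I = - \frac{2687}{24}$ ($I = \frac{1}{24} - 112 = - \frac{2687}{24} \approx -111.96$)
$I + \frac{664 + 724}{-2126 + 47} = - \frac{2687}{24} + \frac{664 + 724}{-2126 + 47} = - \frac{2687}{24} + \frac{1388}{-2079} = - \frac{2687}{24} + 1388 \left(- \frac{1}{2079}\right) = - \frac{2687}{24} - \frac{1388}{2079} = - \frac{1873195}{16632}$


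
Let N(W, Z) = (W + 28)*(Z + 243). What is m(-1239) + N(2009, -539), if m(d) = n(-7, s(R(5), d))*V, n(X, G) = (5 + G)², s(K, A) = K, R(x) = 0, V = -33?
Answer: -603777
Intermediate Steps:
N(W, Z) = (28 + W)*(243 + Z)
m(d) = -825 (m(d) = (5 + 0)²*(-33) = 5²*(-33) = 25*(-33) = -825)
m(-1239) + N(2009, -539) = -825 + (6804 + 28*(-539) + 243*2009 + 2009*(-539)) = -825 + (6804 - 15092 + 488187 - 1082851) = -825 - 602952 = -603777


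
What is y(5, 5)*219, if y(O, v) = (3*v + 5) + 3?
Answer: 5037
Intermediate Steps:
y(O, v) = 8 + 3*v (y(O, v) = (5 + 3*v) + 3 = 8 + 3*v)
y(5, 5)*219 = (8 + 3*5)*219 = (8 + 15)*219 = 23*219 = 5037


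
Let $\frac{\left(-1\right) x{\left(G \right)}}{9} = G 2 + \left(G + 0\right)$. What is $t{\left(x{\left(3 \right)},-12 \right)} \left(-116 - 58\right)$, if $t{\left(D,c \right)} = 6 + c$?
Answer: $1044$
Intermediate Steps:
$x{\left(G \right)} = - 27 G$ ($x{\left(G \right)} = - 9 \left(G 2 + \left(G + 0\right)\right) = - 9 \left(2 G + G\right) = - 9 \cdot 3 G = - 27 G$)
$t{\left(x{\left(3 \right)},-12 \right)} \left(-116 - 58\right) = \left(6 - 12\right) \left(-116 - 58\right) = \left(-6\right) \left(-174\right) = 1044$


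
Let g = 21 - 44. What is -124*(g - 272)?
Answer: 36580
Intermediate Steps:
g = -23
-124*(g - 272) = -124*(-23 - 272) = -124*(-295) = 36580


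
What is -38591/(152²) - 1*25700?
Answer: -593811391/23104 ≈ -25702.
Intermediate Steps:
-38591/(152²) - 1*25700 = -38591/23104 - 25700 = -593811391/23104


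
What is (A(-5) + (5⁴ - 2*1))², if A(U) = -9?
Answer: 376996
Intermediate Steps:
(A(-5) + (5⁴ - 2*1))² = (-9 + (5⁴ - 2*1))² = (-9 + (625 - 2))² = (-9 + 623)² = 614² = 376996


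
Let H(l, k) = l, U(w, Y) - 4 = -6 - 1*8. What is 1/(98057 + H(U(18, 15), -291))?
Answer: 1/98047 ≈ 1.0199e-5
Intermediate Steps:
U(w, Y) = -10 (U(w, Y) = 4 + (-6 - 1*8) = 4 + (-6 - 8) = 4 - 14 = -10)
1/(98057 + H(U(18, 15), -291)) = 1/(98057 - 10) = 1/98047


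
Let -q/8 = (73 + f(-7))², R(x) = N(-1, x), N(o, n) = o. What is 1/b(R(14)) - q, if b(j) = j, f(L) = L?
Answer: 34847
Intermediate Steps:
R(x) = -1
q = -34848 (q = -8*(73 - 7)² = -8*66² = -8*4356 = -34848)
1/b(R(14)) - q = 1/(-1) - 1*(-34848) = -1 + 34848 = 34847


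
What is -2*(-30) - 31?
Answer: 29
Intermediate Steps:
-2*(-30) - 31 = 60 - 31 = 29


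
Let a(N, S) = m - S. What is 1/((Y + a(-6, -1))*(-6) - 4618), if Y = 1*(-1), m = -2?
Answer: -1/4606 ≈ -0.00021711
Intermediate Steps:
a(N, S) = -2 - S
Y = -1
1/((Y + a(-6, -1))*(-6) - 4618) = 1/((-1 + (-2 - 1*(-1)))*(-6) - 4618) = 1/((-1 + (-2 + 1))*(-6) - 4618) = 1/((-1 - 1)*(-6) - 4618) = 1/(-2*(-6) - 4618) = 1/(12 - 4618) = 1/(-4606) = -1/4606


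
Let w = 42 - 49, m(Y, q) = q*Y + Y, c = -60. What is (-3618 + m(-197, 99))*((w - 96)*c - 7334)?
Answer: 26908972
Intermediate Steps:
m(Y, q) = Y + Y*q (m(Y, q) = Y*q + Y = Y + Y*q)
w = -7
(-3618 + m(-197, 99))*((w - 96)*c - 7334) = (-3618 - 197*(1 + 99))*((-7 - 96)*(-60) - 7334) = (-3618 - 197*100)*(-103*(-60) - 7334) = (-3618 - 19700)*(6180 - 7334) = -23318*(-1154) = 26908972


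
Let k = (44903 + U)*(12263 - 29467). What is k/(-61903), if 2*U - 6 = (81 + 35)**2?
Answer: 888311336/61903 ≈ 14350.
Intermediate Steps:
U = 6731 (U = 3 + (81 + 35)**2/2 = 3 + (1/2)*116**2 = 3 + (1/2)*13456 = 3 + 6728 = 6731)
k = -888311336 (k = (44903 + 6731)*(12263 - 29467) = 51634*(-17204) = -888311336)
k/(-61903) = -888311336/(-61903) = -888311336*(-1/61903) = 888311336/61903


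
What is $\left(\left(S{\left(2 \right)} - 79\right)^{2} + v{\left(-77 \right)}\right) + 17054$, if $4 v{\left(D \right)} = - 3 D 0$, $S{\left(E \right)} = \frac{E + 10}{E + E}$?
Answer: $22830$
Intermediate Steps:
$S{\left(E \right)} = \frac{10 + E}{2 E}$
$v{\left(D \right)} = 0$ ($v{\left(D \right)} = \frac{- 3 D 0}{4} = \frac{1}{4} \cdot 0 = 0$)
$\left(\left(S{\left(2 \right)} - 79\right)^{2} + v{\left(-77 \right)}\right) + 17054 = \left(\left(\frac{10 + 2}{2 \cdot 2} - 79\right)^{2} + 0\right) + 17054 = \left(\left(\frac{1}{2} \cdot \frac{1}{2} \cdot 12 - 79\right)^{2} + 0\right) + 17054 = \left(\left(3 - 79\right)^{2} + 0\right) + 17054 = \left(\left(-76\right)^{2} + 0\right) + 17054 = \left(5776 + 0\right) + 17054 = 5776 + 17054 = 22830$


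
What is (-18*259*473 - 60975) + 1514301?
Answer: -751800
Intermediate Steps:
(-18*259*473 - 60975) + 1514301 = (-4662*473 - 60975) + 1514301 = (-2205126 - 60975) + 1514301 = -2266101 + 1514301 = -751800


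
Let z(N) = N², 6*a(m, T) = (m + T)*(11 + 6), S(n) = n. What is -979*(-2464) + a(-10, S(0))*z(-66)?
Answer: 2288836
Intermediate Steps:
a(m, T) = 17*T/6 + 17*m/6 (a(m, T) = ((m + T)*(11 + 6))/6 = ((T + m)*17)/6 = (17*T + 17*m)/6 = 17*T/6 + 17*m/6)
-979*(-2464) + a(-10, S(0))*z(-66) = -979*(-2464) + ((17/6)*0 + (17/6)*(-10))*(-66)² = 2412256 + (0 - 85/3)*4356 = 2412256 - 85/3*4356 = 2412256 - 123420 = 2288836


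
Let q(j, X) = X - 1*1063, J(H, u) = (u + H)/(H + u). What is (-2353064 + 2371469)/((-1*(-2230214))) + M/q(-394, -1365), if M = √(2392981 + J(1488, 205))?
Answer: 18405/2230214 - √2392982/2428 ≈ -0.62887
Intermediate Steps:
J(H, u) = 1 (J(H, u) = (H + u)/(H + u) = 1)
q(j, X) = -1063 + X (q(j, X) = X - 1063 = -1063 + X)
M = √2392982 (M = √(2392981 + 1) = √2392982 ≈ 1546.9)
(-2353064 + 2371469)/((-1*(-2230214))) + M/q(-394, -1365) = (-2353064 + 2371469)/((-1*(-2230214))) + √2392982/(-1063 - 1365) = 18405/2230214 + √2392982/(-2428) = 18405*(1/2230214) + √2392982*(-1/2428) = 18405/2230214 - √2392982/2428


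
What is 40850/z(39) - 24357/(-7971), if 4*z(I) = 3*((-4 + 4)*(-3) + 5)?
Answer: 86855117/7971 ≈ 10896.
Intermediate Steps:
z(I) = 15/4 (z(I) = (3*((-4 + 4)*(-3) + 5))/4 = (3*(0*(-3) + 5))/4 = (3*(0 + 5))/4 = (3*5)/4 = (1/4)*15 = 15/4)
40850/z(39) - 24357/(-7971) = 40850/(15/4) - 24357/(-7971) = 40850*(4/15) - 24357*(-1/7971) = 32680/3 + 8119/2657 = 86855117/7971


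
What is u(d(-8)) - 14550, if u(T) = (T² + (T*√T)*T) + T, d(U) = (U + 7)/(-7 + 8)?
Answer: -14550 + I ≈ -14550.0 + 1.0*I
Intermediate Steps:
d(U) = 7 + U (d(U) = (7 + U)/1 = (7 + U)*1 = 7 + U)
u(T) = T + T² + T^(5/2) (u(T) = (T² + T^(3/2)*T) + T = (T² + T^(5/2)) + T = T + T² + T^(5/2))
u(d(-8)) - 14550 = ((7 - 8) + (7 - 8)² + (7 - 8)^(5/2)) - 14550 = (-1 + (-1)² + (-1)^(5/2)) - 14550 = (-1 + 1 + I) - 14550 = I - 14550 = -14550 + I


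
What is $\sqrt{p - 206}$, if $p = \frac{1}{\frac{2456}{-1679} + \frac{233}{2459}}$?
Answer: $\frac{i \sqrt{6594925020418371}}{5648097} \approx 14.378 i$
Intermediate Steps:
$p = - \frac{4128661}{5648097}$ ($p = \frac{1}{2456 \left(- \frac{1}{1679}\right) + 233 \cdot \frac{1}{2459}} = \frac{1}{- \frac{2456}{1679} + \frac{233}{2459}} = \frac{1}{- \frac{5648097}{4128661}} = - \frac{4128661}{5648097} \approx -0.73098$)
$\sqrt{p - 206} = \sqrt{- \frac{4128661}{5648097} - 206} = \sqrt{- \frac{1167636643}{5648097}} = \frac{i \sqrt{6594925020418371}}{5648097}$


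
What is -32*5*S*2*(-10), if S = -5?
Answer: -16000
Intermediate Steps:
-32*5*S*2*(-10) = -32*5*(-5)*2*(-10) = -(-800)*2*(-10) = -32*(-50)*(-10) = 1600*(-10) = -16000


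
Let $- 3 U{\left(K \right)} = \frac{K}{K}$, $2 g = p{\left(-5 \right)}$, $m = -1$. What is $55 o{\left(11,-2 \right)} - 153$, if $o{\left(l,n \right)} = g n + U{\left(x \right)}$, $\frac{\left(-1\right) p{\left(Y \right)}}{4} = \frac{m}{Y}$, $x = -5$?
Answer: $- \frac{382}{3} \approx -127.33$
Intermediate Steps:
$p{\left(Y \right)} = \frac{4}{Y}$ ($p{\left(Y \right)} = - 4 \left(- \frac{1}{Y}\right) = \frac{4}{Y}$)
$g = - \frac{2}{5}$ ($g = \frac{4 \frac{1}{-5}}{2} = \frac{4 \left(- \frac{1}{5}\right)}{2} = \frac{1}{2} \left(- \frac{4}{5}\right) = - \frac{2}{5} \approx -0.4$)
$U{\left(K \right)} = - \frac{1}{3}$ ($U{\left(K \right)} = - \frac{K \frac{1}{K}}{3} = \left(- \frac{1}{3}\right) 1 = - \frac{1}{3}$)
$o{\left(l,n \right)} = - \frac{1}{3} - \frac{2 n}{5}$ ($o{\left(l,n \right)} = - \frac{2 n}{5} - \frac{1}{3} = - \frac{1}{3} - \frac{2 n}{5}$)
$55 o{\left(11,-2 \right)} - 153 = 55 \left(- \frac{1}{3} - - \frac{4}{5}\right) - 153 = 55 \left(- \frac{1}{3} + \frac{4}{5}\right) - 153 = 55 \cdot \frac{7}{15} - 153 = \frac{77}{3} - 153 = - \frac{382}{3}$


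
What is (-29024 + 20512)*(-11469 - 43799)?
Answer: 470441216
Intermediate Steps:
(-29024 + 20512)*(-11469 - 43799) = -8512*(-55268) = 470441216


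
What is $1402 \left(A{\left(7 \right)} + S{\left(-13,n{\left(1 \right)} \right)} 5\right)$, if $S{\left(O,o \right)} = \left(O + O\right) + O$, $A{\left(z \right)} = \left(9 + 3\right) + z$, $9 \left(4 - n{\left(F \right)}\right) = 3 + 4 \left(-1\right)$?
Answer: $-246752$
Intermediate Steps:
$n{\left(F \right)} = \frac{37}{9}$ ($n{\left(F \right)} = 4 - \frac{3 + 4 \left(-1\right)}{9} = 4 - \frac{3 - 4}{9} = 4 - - \frac{1}{9} = 4 + \frac{1}{9} = \frac{37}{9}$)
$A{\left(z \right)} = 12 + z$
$S{\left(O,o \right)} = 3 O$ ($S{\left(O,o \right)} = 2 O + O = 3 O$)
$1402 \left(A{\left(7 \right)} + S{\left(-13,n{\left(1 \right)} \right)} 5\right) = 1402 \left(\left(12 + 7\right) + 3 \left(-13\right) 5\right) = 1402 \left(19 - 195\right) = 1402 \left(-176\right) = -246752$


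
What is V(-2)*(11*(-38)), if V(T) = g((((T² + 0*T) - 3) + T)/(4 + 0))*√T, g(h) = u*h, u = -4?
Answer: -418*I*√2 ≈ -591.14*I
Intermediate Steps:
g(h) = -4*h
V(T) = √T*(3 - T - T²) (V(T) = (-4*(((T² + 0*T) - 3) + T)/(4 + 0))*√T = (-4*(((T² + 0) - 3) + T)/4)*√T = (-4*((T² - 3) + T)/4)*√T = (-4*((-3 + T²) + T)/4)*√T = (-4*(-3 + T + T²)/4)*√T = (-4*(-¾ + T/4 + T²/4))*√T = (3 - T - T²)*√T = √T*(3 - T - T²))
V(-2)*(11*(-38)) = (√(-2)*(3 - 1*(-2) - 1*(-2)²))*(11*(-38)) = ((I*√2)*(3 + 2 - 1*4))*(-418) = ((I*√2)*(3 + 2 - 4))*(-418) = ((I*√2)*1)*(-418) = (I*√2)*(-418) = -418*I*√2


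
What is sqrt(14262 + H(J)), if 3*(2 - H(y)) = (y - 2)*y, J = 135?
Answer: sqrt(8279) ≈ 90.989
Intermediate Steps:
H(y) = 2 - y*(-2 + y)/3 (H(y) = 2 - (y - 2)*y/3 = 2 - (-2 + y)*y/3 = 2 - y*(-2 + y)/3)
sqrt(14262 + H(J)) = sqrt(14262 + (2 - 1/3*135**2 + (2/3)*135)) = sqrt(14262 + (2 - 1/3*18225 + 90)) = sqrt(14262 + (2 - 6075 + 90)) = sqrt(14262 - 5983) = sqrt(8279)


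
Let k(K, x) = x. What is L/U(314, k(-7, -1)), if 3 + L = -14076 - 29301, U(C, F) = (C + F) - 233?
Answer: -2169/4 ≈ -542.25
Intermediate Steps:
U(C, F) = -233 + C + F
L = -43380 (L = -3 + (-14076 - 29301) = -3 - 43377 = -43380)
L/U(314, k(-7, -1)) = -43380/(-233 + 314 - 1) = -43380/80 = -43380*1/80 = -2169/4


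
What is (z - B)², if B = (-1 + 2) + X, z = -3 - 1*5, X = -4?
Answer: 25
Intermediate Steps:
z = -8 (z = -3 - 5 = -8)
B = -3 (B = (-1 + 2) - 4 = 1 - 4 = -3)
(z - B)² = (-8 - 1*(-3))² = (-8 + 3)² = (-5)² = 25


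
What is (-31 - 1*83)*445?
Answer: -50730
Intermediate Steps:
(-31 - 1*83)*445 = (-31 - 83)*445 = -114*445 = -50730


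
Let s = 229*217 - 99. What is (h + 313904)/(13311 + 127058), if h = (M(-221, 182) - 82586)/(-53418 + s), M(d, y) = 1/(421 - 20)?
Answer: 481381044281/215245193456 ≈ 2.2364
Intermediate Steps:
M(d, y) = 1/401
s = 49594 (s = 49693 - 99 = 49594)
h = 33116985/1533424 (h = (1/401 - 82586)/(-53418 + 49594) = -33116985/401/(-3824) = -33116985/401*(-1/3824) = 33116985/1533424 ≈ 21.597)
(h + 313904)/(13311 + 127058) = (33116985/1533424 + 313904)/(13311 + 127058) = (481381044281/1533424)/140369 = (481381044281/1533424)*(1/140369) = 481381044281/215245193456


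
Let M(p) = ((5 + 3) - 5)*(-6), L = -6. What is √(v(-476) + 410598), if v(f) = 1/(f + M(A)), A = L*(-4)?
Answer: √100200693034/494 ≈ 640.78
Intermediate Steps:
A = 24 (A = -6*(-4) = 24)
M(p) = -18 (M(p) = (8 - 5)*(-6) = 3*(-6) = -18)
v(f) = 1/(-18 + f) (v(f) = 1/(f - 18) = 1/(-18 + f))
√(v(-476) + 410598) = √(1/(-18 - 476) + 410598) = √(1/(-494) + 410598) = √(-1/494 + 410598) = √(202835411/494) = √100200693034/494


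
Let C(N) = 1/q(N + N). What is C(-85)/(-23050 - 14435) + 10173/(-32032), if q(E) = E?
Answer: -4630492987/14580165600 ≈ -0.31759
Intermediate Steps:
C(N) = 1/(2*N) (C(N) = 1/(N + N) = 1/(2*N))
C(-85)/(-23050 - 14435) + 10173/(-32032) = ((½)/(-85))/(-23050 - 14435) + 10173/(-32032) = ((½)*(-1/85))/(-37485) + 10173*(-1/32032) = -1/170*(-1/37485) - 10173/32032 = 1/6372450 - 10173/32032 = -4630492987/14580165600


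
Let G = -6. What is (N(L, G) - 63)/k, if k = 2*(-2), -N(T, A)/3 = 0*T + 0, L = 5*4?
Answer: 63/4 ≈ 15.750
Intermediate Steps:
L = 20
N(T, A) = 0 (N(T, A) = -3*(0*T + 0) = -3*(0 + 0) = -3*0 = 0)
k = -4
(N(L, G) - 63)/k = (0 - 63)/(-4) = -¼*(-63) = 63/4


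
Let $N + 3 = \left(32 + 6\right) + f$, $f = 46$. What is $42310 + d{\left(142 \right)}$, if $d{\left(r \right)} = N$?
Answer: $42391$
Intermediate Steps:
$N = 81$ ($N = -3 + \left(\left(32 + 6\right) + 46\right) = -3 + \left(38 + 46\right) = -3 + 84 = 81$)
$d{\left(r \right)} = 81$
$42310 + d{\left(142 \right)} = 42310 + 81 = 42391$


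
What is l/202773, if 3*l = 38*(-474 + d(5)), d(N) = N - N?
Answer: -6004/202773 ≈ -0.029609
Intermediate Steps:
d(N) = 0
l = -6004 (l = (38*(-474 + 0))/3 = (38*(-474))/3 = (1/3)*(-18012) = -6004)
l/202773 = -6004/202773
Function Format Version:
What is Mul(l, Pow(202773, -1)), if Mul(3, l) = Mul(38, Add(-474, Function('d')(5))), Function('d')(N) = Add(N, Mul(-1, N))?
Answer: Rational(-6004, 202773) ≈ -0.029609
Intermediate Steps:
Function('d')(N) = 0
l = -6004 (l = Mul(Rational(1, 3), Mul(38, Add(-474, 0))) = Mul(Rational(1, 3), Mul(38, -474)) = Mul(Rational(1, 3), -18012) = -6004)
Mul(l, Pow(202773, -1)) = Mul(-6004, Pow(202773, -1)) = Mul(-6004, Rational(1, 202773)) = Rational(-6004, 202773)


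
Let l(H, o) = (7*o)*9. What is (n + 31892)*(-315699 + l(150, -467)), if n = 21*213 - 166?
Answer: -12492998880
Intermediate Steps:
l(H, o) = 63*o
n = 4307 (n = 4473 - 166 = 4307)
(n + 31892)*(-315699 + l(150, -467)) = (4307 + 31892)*(-315699 + 63*(-467)) = 36199*(-315699 - 29421) = 36199*(-345120) = -12492998880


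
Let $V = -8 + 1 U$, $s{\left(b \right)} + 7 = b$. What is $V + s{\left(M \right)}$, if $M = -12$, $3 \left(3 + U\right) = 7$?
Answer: $- \frac{83}{3} \approx -27.667$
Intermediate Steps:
$U = - \frac{2}{3}$ ($U = -3 + \frac{1}{3} \cdot 7 = -3 + \frac{7}{3} = - \frac{2}{3} \approx -0.66667$)
$s{\left(b \right)} = -7 + b$
$V = - \frac{26}{3}$ ($V = -8 + 1 \left(- \frac{2}{3}\right) = -8 - \frac{2}{3} = - \frac{26}{3} \approx -8.6667$)
$V + s{\left(M \right)} = - \frac{26}{3} - 19 = - \frac{83}{3}$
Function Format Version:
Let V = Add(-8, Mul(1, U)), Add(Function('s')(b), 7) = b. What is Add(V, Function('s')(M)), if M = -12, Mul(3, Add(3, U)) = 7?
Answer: Rational(-83, 3) ≈ -27.667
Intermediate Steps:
U = Rational(-2, 3) (U = Add(-3, Mul(Rational(1, 3), 7)) = Add(-3, Rational(7, 3)) = Rational(-2, 3) ≈ -0.66667)
Function('s')(b) = Add(-7, b)
V = Rational(-26, 3) (V = Add(-8, Mul(1, Rational(-2, 3))) = Add(-8, Rational(-2, 3)) = Rational(-26, 3) ≈ -8.6667)
Add(V, Function('s')(M)) = Add(Rational(-26, 3), Add(-7, -12)) = Add(Rational(-26, 3), -19) = Rational(-83, 3)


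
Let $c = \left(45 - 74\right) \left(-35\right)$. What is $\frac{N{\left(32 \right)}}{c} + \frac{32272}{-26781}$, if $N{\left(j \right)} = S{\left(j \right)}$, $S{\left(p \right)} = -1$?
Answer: $- \frac{32782861}{27182715} \approx -1.206$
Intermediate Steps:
$N{\left(j \right)} = -1$
$c = 1015$ ($c = \left(-29\right) \left(-35\right) = 1015$)
$\frac{N{\left(32 \right)}}{c} + \frac{32272}{-26781} = - \frac{1}{1015} + \frac{32272}{-26781} = \left(-1\right) \frac{1}{1015} + 32272 \left(- \frac{1}{26781}\right) = - \frac{1}{1015} - \frac{32272}{26781} = - \frac{32782861}{27182715}$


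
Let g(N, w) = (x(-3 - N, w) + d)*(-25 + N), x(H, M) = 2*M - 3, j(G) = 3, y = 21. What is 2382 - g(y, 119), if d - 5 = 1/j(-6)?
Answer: 10030/3 ≈ 3343.3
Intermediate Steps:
x(H, M) = -3 + 2*M
d = 16/3 (d = 5 + 1/3 = 5 + ⅓ = 16/3 ≈ 5.3333)
g(N, w) = (-25 + N)*(7/3 + 2*w) (g(N, w) = ((-3 + 2*w) + 16/3)*(-25 + N) = (7/3 + 2*w)*(-25 + N) = (-25 + N)*(7/3 + 2*w))
2382 - g(y, 119) = 2382 - (-175/3 - 50*119 + (7/3)*21 + 2*21*119) = 2382 - (-175/3 - 5950 + 49 + 4998) = 2382 - 1*(-2884/3) = 2382 + 2884/3 = 10030/3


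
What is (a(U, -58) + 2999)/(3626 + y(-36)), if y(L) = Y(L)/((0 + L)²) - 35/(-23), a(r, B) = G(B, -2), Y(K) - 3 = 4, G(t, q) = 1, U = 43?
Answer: 89424000/108129329 ≈ 0.82701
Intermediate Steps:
Y(K) = 7 (Y(K) = 3 + 4 = 7)
a(r, B) = 1
y(L) = 35/23 + 7/L² (y(L) = 7/((0 + L)²) - 35/(-23) = 7/(L²) - 35*(-1/23) = 7/L² + 35/23 = 35/23 + 7/L²)
(a(U, -58) + 2999)/(3626 + y(-36)) = (1 + 2999)/(3626 + (35/23 + 7/(-36)²)) = 3000/(3626 + (35/23 + 7*(1/1296))) = 3000/(3626 + (35/23 + 7/1296)) = 3000/(3626 + 45521/29808) = 3000/(108129329/29808) = 3000*(29808/108129329) = 89424000/108129329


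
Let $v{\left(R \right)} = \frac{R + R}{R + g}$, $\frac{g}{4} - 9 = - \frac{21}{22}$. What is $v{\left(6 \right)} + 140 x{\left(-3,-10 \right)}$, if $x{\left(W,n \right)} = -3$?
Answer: $- \frac{14689}{35} \approx -419.69$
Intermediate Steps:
$g = \frac{354}{11}$ ($g = 36 + 4 \left(- \frac{21}{22}\right) = 36 - \frac{42}{11} = \frac{354}{11} \approx 32.182$)
$v{\left(R \right)} = \frac{2 R}{\frac{354}{11} + R}$ ($v{\left(R \right)} = \frac{R + R}{R + \frac{354}{11}} = \frac{2 R}{\frac{354}{11} + R}$)
$v{\left(6 \right)} + 140 x{\left(-3,-10 \right)} = 22 \cdot 6 \frac{1}{354 + 11 \cdot 6} + 140 \left(-3\right) = 22 \cdot 6 \frac{1}{354 + 66} - 420 = 22 \cdot 6 \cdot \frac{1}{420} - 420 = \frac{11}{35} - 420 = - \frac{14689}{35}$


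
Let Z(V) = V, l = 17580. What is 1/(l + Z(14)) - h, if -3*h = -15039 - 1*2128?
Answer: -302036195/52782 ≈ -5722.3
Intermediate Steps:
h = 17167/3 (h = -(-15039 - 1*2128)/3 = -(-15039 - 2128)/3 = -1/3*(-17167) = 17167/3 ≈ 5722.3)
1/(l + Z(14)) - h = 1/(17580 + 14) - 1*17167/3 = 1/17594 - 17167/3 = -302036195/52782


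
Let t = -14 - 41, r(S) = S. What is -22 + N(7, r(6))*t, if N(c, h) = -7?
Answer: 363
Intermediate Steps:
t = -55
-22 + N(7, r(6))*t = -22 - 7*(-55) = -22 + 385 = 363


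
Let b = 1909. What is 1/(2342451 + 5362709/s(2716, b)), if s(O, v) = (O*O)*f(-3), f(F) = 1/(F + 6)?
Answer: 7376656/17279471311983 ≈ 4.2690e-7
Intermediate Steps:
f(F) = 1/(6 + F)
s(O, v) = O²/3 (s(O, v) = (O*O)/(6 - 3) = O²/3)
1/(2342451 + 5362709/s(2716, b)) = 1/(2342451 + 5362709/(((⅓)*2716²))) = 1/(2342451 + 5362709/(((⅓)*7376656))) = 1/(2342451 + 5362709/(7376656/3)) = 1/(2342451 + 5362709*(3/7376656)) = 1/(2342451 + 16088127/7376656) = 1/(17279471311983/7376656) = 7376656/17279471311983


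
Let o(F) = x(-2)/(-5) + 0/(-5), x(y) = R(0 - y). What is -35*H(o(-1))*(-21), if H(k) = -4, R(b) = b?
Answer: -2940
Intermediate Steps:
x(y) = -y (x(y) = 0 - y = -y)
o(F) = -⅖ (o(F) = -1*(-2)/(-5) + 0/(-5) = 2*(-⅕) + 0*(-⅕) = -⅖ + 0 = -⅖)
-35*H(o(-1))*(-21) = -35*(-4)*(-21) = 140*(-21) = -2940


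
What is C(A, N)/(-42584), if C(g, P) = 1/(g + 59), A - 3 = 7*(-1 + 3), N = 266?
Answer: -1/3236384 ≈ -3.0899e-7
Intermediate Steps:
A = 17 (A = 3 + 7*(-1 + 3) = 3 + 7*2 = 3 + 14 = 17)
C(g, P) = 1/(59 + g)
C(A, N)/(-42584) = 1/((59 + 17)*(-42584)) = -1/42584/76 = (1/76)*(-1/42584) = -1/3236384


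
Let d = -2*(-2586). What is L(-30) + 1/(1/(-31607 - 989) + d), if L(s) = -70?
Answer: -11801023174/168586511 ≈ -70.000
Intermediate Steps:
d = 5172
L(-30) + 1/(1/(-31607 - 989) + d) = -70 + 1/(1/(-31607 - 989) + 5172) = -70 + 1/(1/(-32596) + 5172) = -70 + 1/(-1/32596 + 5172) = -70 + 1/(168586511/32596) = -70 + 32596/168586511 = -11801023174/168586511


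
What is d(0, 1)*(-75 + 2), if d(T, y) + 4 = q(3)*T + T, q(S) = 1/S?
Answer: 292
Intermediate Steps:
d(T, y) = -4 + 4*T/3 (d(T, y) = -4 + (T/3 + T) = -4 + 4*T/3)
d(0, 1)*(-75 + 2) = (-4 + (4/3)*0)*(-75 + 2) = (-4 + 0)*(-73) = -4*(-73) = 292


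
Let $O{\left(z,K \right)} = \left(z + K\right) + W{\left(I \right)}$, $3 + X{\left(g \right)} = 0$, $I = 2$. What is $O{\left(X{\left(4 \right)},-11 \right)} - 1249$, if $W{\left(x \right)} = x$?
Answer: $-1261$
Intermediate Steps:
$X{\left(g \right)} = -3$ ($X{\left(g \right)} = -3 + 0 = -3$)
$O{\left(z,K \right)} = 2 + K + z$ ($O{\left(z,K \right)} = \left(z + K\right) + 2 = \left(K + z\right) + 2 = 2 + K + z$)
$O{\left(X{\left(4 \right)},-11 \right)} - 1249 = \left(2 - 11 - 3\right) - 1249 = -12 - 1249 = -1261$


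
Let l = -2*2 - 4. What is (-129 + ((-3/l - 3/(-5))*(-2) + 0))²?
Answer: 6859161/400 ≈ 17148.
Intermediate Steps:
l = -8 (l = -4 - 4 = -8)
(-129 + ((-3/l - 3/(-5))*(-2) + 0))² = (-129 + ((-3/(-8) - 3/(-5))*(-2) + 0))² = (-129 + ((-3*(-⅛) - 3*(-⅕))*(-2) + 0))² = (-129 + ((3/8 + ⅗)*(-2) + 0))² = (-129 + ((39/40)*(-2) + 0))² = (-129 + (-39/20 + 0))² = (-129 - 39/20)² = (-2619/20)² = 6859161/400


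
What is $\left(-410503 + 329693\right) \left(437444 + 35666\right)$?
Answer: $-38232019100$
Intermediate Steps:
$\left(-410503 + 329693\right) \left(437444 + 35666\right) = \left(-80810\right) 473110 = -38232019100$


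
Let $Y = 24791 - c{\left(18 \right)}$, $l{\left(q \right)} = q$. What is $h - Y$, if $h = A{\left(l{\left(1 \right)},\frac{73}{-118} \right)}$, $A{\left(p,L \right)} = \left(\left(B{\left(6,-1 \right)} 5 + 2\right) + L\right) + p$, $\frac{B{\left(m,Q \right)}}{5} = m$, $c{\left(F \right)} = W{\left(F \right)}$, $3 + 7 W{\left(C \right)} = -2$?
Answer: $- \frac{20352089}{826} \approx -24639.0$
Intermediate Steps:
$W{\left(C \right)} = - \frac{5}{7}$ ($W{\left(C \right)} = - \frac{3}{7} + \frac{1}{7} \left(-2\right) = - \frac{3}{7} - \frac{2}{7} = - \frac{5}{7}$)
$c{\left(F \right)} = - \frac{5}{7}$
$B{\left(m,Q \right)} = 5 m$
$A{\left(p,L \right)} = 152 + L + p$ ($A{\left(p,L \right)} = \left(\left(5 \cdot 6 \cdot 5 + 2\right) + L\right) + p = \left(\left(30 \cdot 5 + 2\right) + L\right) + p = \left(\left(150 + 2\right) + L\right) + p = \left(152 + L\right) + p = 152 + L + p$)
$Y = \frac{173542}{7}$ ($Y = 24791 - - \frac{5}{7} = 24791 + \frac{5}{7} = \frac{173542}{7} \approx 24792.0$)
$h = \frac{17981}{118}$ ($h = 152 + \frac{73}{-118} + 1 = 152 + 73 \left(- \frac{1}{118}\right) + 1 = 152 - \frac{73}{118} + 1 = \frac{17981}{118} \approx 152.38$)
$h - Y = \frac{17981}{118} - \frac{173542}{7} = - \frac{20352089}{826}$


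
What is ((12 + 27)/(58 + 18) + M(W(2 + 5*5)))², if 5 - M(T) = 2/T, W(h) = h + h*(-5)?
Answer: 128845201/4210704 ≈ 30.599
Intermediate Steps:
W(h) = -4*h (W(h) = h - 5*h = -4*h)
M(T) = 5 - 2/T
((12 + 27)/(58 + 18) + M(W(2 + 5*5)))² = ((12 + 27)/(58 + 18) + (5 - 2*(-1/(4*(2 + 5*5)))))² = (39/76 + (5 - 2*(-1/(4*(2 + 25)))))² = (39*(1/76) + (5 - 2/((-4*27))))² = (39/76 + (5 - 2/(-108)))² = (39/76 + (5 - 2*(-1/108)))² = (39/76 + (5 + 1/54))² = (39/76 + 271/54)² = (11351/2052)² = 128845201/4210704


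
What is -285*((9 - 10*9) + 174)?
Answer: -26505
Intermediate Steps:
-285*((9 - 10*9) + 174) = -285*((9 - 90) + 174) = -285*(-81 + 174) = -285*93 = -26505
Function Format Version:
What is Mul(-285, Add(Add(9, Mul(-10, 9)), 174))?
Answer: -26505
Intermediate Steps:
Mul(-285, Add(Add(9, Mul(-10, 9)), 174)) = Mul(-285, Add(Add(9, -90), 174)) = Mul(-285, Add(-81, 174)) = Mul(-285, 93) = -26505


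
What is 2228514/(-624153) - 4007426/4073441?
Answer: -104315020332/22904958743 ≈ -4.5543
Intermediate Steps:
2228514/(-624153) - 4007426/4073441 = 2228514*(-1/624153) - 4007426*1/4073441 = -742838/208051 - 4007426/4073441 = -104315020332/22904958743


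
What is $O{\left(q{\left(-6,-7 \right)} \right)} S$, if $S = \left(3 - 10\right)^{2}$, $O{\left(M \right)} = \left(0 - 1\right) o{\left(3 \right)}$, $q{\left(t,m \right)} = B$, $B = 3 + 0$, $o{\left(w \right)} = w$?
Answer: $-147$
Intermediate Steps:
$B = 3$
$q{\left(t,m \right)} = 3$
$O{\left(M \right)} = -3$ ($O{\left(M \right)} = \left(0 - 1\right) 3 = \left(-1\right) 3 = -3$)
$S = 49$ ($S = \left(-7\right)^{2} = 49$)
$O{\left(q{\left(-6,-7 \right)} \right)} S = \left(-3\right) 49 = -147$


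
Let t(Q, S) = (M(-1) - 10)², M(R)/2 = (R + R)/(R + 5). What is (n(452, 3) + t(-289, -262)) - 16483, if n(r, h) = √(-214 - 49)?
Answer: -16362 + I*√263 ≈ -16362.0 + 16.217*I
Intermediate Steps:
n(r, h) = I*√263 (n(r, h) = √(-263) = I*√263)
M(R) = 4*R/(5 + R) (M(R) = 2*((R + R)/(R + 5)) = 2*((2*R)/(5 + R)) = 2*(2*R/(5 + R)) = 4*R/(5 + R))
t(Q, S) = 121 (t(Q, S) = (4*(-1)/(5 - 1) - 10)² = (4*(-1)/4 - 10)² = (4*(-1)*(¼) - 10)² = (-1 - 10)² = (-11)² = 121)
(n(452, 3) + t(-289, -262)) - 16483 = (I*√263 + 121) - 16483 = (121 + I*√263) - 16483 = -16362 + I*√263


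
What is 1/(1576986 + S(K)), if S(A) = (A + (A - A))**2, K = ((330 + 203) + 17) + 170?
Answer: 1/2095386 ≈ 4.7724e-7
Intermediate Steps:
K = 720 (K = (533 + 17) + 170 = 550 + 170 = 720)
S(A) = A**2 (S(A) = (A + 0)**2 = A**2)
1/(1576986 + S(K)) = 1/(1576986 + 720**2) = 1/(1576986 + 518400) = 1/2095386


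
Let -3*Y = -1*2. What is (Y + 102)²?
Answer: 94864/9 ≈ 10540.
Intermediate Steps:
Y = ⅔ (Y = -(-1)*2/3 = -⅓*(-2) = ⅔ ≈ 0.66667)
(Y + 102)² = (⅔ + 102)² = (308/3)² = 94864/9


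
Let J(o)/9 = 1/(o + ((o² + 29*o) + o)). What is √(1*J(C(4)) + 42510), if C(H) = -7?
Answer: √33327798/28 ≈ 206.18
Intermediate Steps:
J(o) = 9/(o² + 31*o) (J(o) = 9/(o + ((o² + 29*o) + o)) = 9/(o + (o² + 30*o)) = 9/(o² + 31*o))
√(1*J(C(4)) + 42510) = √(1*(9/(-7*(31 - 7))) + 42510) = √(1*(9*(-⅐)/24) + 42510) = √(1*(9*(-⅐)*(1/24)) + 42510) = √(1*(-3/56) + 42510) = √(-3/56 + 42510) = √(2380557/56) = √33327798/28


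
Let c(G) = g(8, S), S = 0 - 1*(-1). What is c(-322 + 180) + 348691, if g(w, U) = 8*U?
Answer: 348699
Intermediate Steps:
S = 1 (S = 0 + 1 = 1)
c(G) = 8 (c(G) = 8*1 = 8)
c(-322 + 180) + 348691 = 8 + 348691 = 348699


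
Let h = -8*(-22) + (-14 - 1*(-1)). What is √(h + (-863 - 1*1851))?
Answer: I*√2551 ≈ 50.507*I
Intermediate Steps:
h = 163 (h = 176 + (-14 + 1) = 176 - 13 = 163)
√(h + (-863 - 1*1851)) = √(163 + (-863 - 1*1851)) = √(163 + (-863 - 1851)) = √(163 - 2714) = √(-2551) = I*√2551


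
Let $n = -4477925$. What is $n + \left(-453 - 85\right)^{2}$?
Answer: $-4188481$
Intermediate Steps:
$n + \left(-453 - 85\right)^{2} = -4477925 + \left(-453 - 85\right)^{2} = -4477925 + \left(-538\right)^{2} = -4477925 + 289444 = -4188481$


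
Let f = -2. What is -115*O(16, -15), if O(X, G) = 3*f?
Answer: 690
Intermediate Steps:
O(X, G) = -6 (O(X, G) = 3*(-2) = -6)
-115*O(16, -15) = -115*(-6) = 690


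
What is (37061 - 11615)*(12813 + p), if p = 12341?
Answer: 640068684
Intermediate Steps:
(37061 - 11615)*(12813 + p) = (37061 - 11615)*(12813 + 12341) = 25446*25154 = 640068684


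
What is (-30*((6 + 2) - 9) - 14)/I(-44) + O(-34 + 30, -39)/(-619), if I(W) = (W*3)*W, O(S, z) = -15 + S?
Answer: 7516/224697 ≈ 0.033449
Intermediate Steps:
I(W) = 3*W² (I(W) = (3*W)*W = 3*W²)
(-30*((6 + 2) - 9) - 14)/I(-44) + O(-34 + 30, -39)/(-619) = (-30*((6 + 2) - 9) - 14)/((3*(-44)²)) + (-15 + (-34 + 30))/(-619) = (-30*(8 - 9) - 14)/((3*1936)) + (-15 - 4)*(-1/619) = (-30*(-1) - 14)/5808 - 19*(-1/619) = (30 - 14)*(1/5808) + 19/619 = 16*(1/5808) + 19/619 = 1/363 + 19/619 = 7516/224697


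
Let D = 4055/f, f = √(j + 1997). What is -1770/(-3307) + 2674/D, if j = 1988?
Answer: 1770/3307 + 2674*√3985/4055 ≈ 42.163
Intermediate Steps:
f = √3985 (f = √(1988 + 1997) = √3985 ≈ 63.127)
D = 811*√3985/797 (D = 4055/(√3985) = 4055*(√3985/3985) = 811*√3985/797 ≈ 64.236)
-1770/(-3307) + 2674/D = -1770/(-3307) + 2674/((811*√3985/797)) = -1770*(-1/3307) + 2674*(√3985/4055) = 1770/3307 + 2674*√3985/4055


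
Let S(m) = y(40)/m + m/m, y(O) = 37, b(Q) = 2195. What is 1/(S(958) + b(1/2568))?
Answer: 958/2103805 ≈ 0.00045537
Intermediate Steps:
S(m) = 1 + 37/m (S(m) = 37/m + m/m = 37/m + 1 = 1 + 37/m)
1/(S(958) + b(1/2568)) = 1/((37 + 958)/958 + 2195) = 1/((1/958)*995 + 2195) = 1/(995/958 + 2195) = 1/(2103805/958) = 958/2103805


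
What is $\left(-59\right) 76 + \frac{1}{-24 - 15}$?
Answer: $- \frac{174877}{39} \approx -4484.0$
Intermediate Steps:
$\left(-59\right) 76 + \frac{1}{-24 - 15} = -4484 + \frac{1}{-39} = -4484 - \frac{1}{39} = - \frac{174877}{39}$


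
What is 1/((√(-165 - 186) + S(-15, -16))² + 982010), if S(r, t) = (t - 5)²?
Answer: -I/(-1176140*I + 2646*√39) ≈ 8.5007e-7 - 1.1943e-8*I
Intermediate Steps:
S(r, t) = (-5 + t)²
1/((√(-165 - 186) + S(-15, -16))² + 982010) = 1/((√(-165 - 186) + (-5 - 16)²)² + 982010) = 1/((√(-351) + (-21)²)² + 982010) = 1/((3*I*√39 + 441)² + 982010) = 1/((441 + 3*I*√39)² + 982010) = 1/(982010 + (441 + 3*I*√39)²)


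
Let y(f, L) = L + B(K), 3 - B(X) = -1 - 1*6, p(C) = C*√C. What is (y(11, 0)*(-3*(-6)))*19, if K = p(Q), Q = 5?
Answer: 3420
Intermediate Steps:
p(C) = C^(3/2)
K = 5*√5 (K = 5^(3/2) = 5*√5 ≈ 11.180)
B(X) = 10 (B(X) = 3 - (-1 - 1*6) = 3 - (-1 - 6) = 3 - 1*(-7) = 3 + 7 = 10)
y(f, L) = 10 + L (y(f, L) = L + 10 = 10 + L)
(y(11, 0)*(-3*(-6)))*19 = ((10 + 0)*(-3*(-6)))*19 = (10*18)*19 = 180*19 = 3420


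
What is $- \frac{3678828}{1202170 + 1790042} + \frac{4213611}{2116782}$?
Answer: $\frac{44636486167}{58646856498} \approx 0.76111$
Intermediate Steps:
$- \frac{3678828}{1202170 + 1790042} + \frac{4213611}{2116782} = - \frac{3678828}{2992212} + 4213611 \cdot \frac{1}{2116782} = \left(-3678828\right) \frac{1}{2992212} + \frac{468179}{235198} = - \frac{306569}{249351} + \frac{468179}{235198} = \frac{44636486167}{58646856498}$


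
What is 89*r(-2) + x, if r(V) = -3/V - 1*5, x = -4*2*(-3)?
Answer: -575/2 ≈ -287.50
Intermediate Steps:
x = 24 (x = -8*(-3) = 24)
r(V) = -5 - 3/V (r(V) = -3/V - 5 = -5 - 3/V)
89*r(-2) + x = 89*(-5 - 3/(-2)) + 24 = 89*(-5 - 3*(-½)) + 24 = 89*(-5 + 3/2) + 24 = 89*(-7/2) + 24 = -623/2 + 24 = -575/2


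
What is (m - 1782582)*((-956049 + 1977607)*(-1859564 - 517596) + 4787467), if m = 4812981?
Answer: -7359027076682487387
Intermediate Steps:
(m - 1782582)*((-956049 + 1977607)*(-1859564 - 517596) + 4787467) = (4812981 - 1782582)*((-956049 + 1977607)*(-1859564 - 517596) + 4787467) = 3030399*(1021558*(-2377160) + 4787467) = 3030399*(-2428406815280 + 4787467) = 3030399*(-2428402027813) = -7359027076682487387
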